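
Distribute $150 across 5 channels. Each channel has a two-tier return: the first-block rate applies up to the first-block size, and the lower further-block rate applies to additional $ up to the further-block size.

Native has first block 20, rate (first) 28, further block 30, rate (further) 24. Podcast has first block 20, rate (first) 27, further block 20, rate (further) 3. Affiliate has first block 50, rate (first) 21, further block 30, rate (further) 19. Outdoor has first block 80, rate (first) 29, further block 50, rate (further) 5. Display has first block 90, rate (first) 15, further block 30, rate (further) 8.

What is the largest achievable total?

4140

Order all 10 blocks by rate: Outdoor/T1 29 > Native/T1 28 > Podcast/T1 27 > Native/T2 24 > Affiliate/T1 21 > Affiliate/T2 19 > Display/T1 15 > Display/T2 8 > Outdoor/T2 5 > Podcast/T2 3.
Fill Outdoor T1 block (80 at 29) — 70 left.
Fill Native T1 block (20 at 28) — 50 left.
Fill Podcast T1 block (20 at 27) — 30 left.
Native T2 at 24: fill all 30 — 0 left.
Total = 29×80 + 28×20 + 27×20 + 24×30 = 4140.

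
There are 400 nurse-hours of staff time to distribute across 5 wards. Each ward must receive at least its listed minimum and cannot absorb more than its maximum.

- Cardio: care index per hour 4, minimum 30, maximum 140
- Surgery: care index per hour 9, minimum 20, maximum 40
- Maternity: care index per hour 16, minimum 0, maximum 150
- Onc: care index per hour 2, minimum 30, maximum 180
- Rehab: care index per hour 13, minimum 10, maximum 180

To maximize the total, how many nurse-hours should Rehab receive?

Meeting every minimum uses 30+20+0+30+10 = 90 nurse-hours, leaving 310.
Highest care index per hour first: Maternity 16 > Rehab 13 > Surgery 9 > Cardio 4 > Onc 2.
Give Maternity 150 more to hit its cap of 150 → 160 left.
Rehab: +160 (room for 170) → 170. Pool exhausted.

170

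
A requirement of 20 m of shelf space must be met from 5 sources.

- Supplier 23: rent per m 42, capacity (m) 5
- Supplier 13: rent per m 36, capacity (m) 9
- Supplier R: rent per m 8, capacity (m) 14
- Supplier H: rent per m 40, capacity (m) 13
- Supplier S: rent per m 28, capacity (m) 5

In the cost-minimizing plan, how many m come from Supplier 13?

Cheapest first:
Supplier R at 8: take all 14 m — 6 still needed.
Take 5 from Supplier S at 28 — need 1 more.
Supplier 13 (36): take the remaining 1 — done.
Supplier H, Supplier 23: unused.

1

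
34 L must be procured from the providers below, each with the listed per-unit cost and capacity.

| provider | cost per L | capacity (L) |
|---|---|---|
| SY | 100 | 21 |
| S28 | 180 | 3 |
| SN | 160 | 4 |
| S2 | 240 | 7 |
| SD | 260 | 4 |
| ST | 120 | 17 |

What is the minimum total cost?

Cheapest first:
SY (100): use full 21 ; 13 L to go.
Take 13 from ST at 120 to finish.
SN, S28, S2, SD: unused.
Cost = 21×100 + 13×120 = 3660.

3660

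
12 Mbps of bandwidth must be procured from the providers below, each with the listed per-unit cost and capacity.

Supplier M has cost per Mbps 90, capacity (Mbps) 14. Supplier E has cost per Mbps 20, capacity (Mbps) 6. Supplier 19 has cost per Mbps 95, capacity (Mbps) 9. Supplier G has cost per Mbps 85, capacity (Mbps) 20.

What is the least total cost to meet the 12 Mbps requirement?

Use providers in increasing cost order.
Take 6 from Supplier E at 20 ; need 6 more.
Supplier G at 85: take 6 of its 20 ; requirement met.
Supplier M, Supplier 19: unused.
Cost = 6×20 + 6×85 = 630.

630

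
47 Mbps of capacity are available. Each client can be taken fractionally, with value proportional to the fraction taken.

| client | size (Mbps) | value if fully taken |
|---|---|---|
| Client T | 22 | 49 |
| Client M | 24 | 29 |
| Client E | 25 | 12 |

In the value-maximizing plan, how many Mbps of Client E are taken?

1

Sort by value density: Client T 49/22≈2.23, Client M 29/24≈1.21, Client E 12/25≈0.48.
Take all of Client T (22 Mbps, value 49) → 25 Mbps left.
All 24 Mbps of Client M fit (value 29) → 1 remain.
Only 1 Mbps remain; take 1/25 of Client E for value 12×1/25 = 0.48.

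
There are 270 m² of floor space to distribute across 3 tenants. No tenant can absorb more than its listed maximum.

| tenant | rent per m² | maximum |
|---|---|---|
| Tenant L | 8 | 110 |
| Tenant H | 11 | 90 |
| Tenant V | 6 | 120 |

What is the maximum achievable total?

2290

Rank by rent per m²: Tenant H 11 > Tenant L 8 > Tenant V 6.
Give Tenant H 90 to hit its cap of 90 — 180 left.
Tenant L: +110 to 110 (cap) — 70 left.
Tenant V: +70 (room for 120) → 70. Pool exhausted.
Total = 8×110 + 11×90 + 6×70 = 2290.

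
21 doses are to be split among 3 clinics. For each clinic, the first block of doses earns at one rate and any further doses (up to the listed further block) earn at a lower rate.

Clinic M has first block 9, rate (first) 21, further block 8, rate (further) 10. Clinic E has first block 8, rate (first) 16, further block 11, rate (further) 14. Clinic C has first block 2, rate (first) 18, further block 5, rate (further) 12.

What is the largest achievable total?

381

Treat each block as its own option and order by rate: Clinic M/first 21 > Clinic C/first 18 > Clinic E/first 16 > Clinic E/second 14 > Clinic C/second 12 > Clinic M/second 10.
Clinic M first at 21: fill all 9 → 12 left.
Clinic C first at 18: fill all 2 → 10 left.
Clinic E first at 16: fill all 8 → 2 left.
Clinic E/second: +2 of 11 at 14; pool empty.
Total = 21×9 + 18×2 + 16×8 + 14×2 = 381.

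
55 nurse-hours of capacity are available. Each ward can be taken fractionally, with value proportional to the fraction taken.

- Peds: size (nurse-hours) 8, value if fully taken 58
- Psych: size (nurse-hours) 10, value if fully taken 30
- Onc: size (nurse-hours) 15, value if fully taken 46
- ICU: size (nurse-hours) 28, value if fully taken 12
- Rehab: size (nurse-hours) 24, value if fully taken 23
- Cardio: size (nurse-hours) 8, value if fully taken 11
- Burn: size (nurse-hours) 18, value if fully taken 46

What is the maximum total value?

Sort by value density: Peds 58/8≈7.25, Onc 46/15≈3.07, Psych 30/10≈3, Burn 46/18≈2.56, Cardio 11/8≈1.38, Rehab 23/24≈0.958, ICU 12/28≈0.429.
All 8 nurse-hours of Peds fit (value 58) ; 47 remain.
All 15 nurse-hours of Onc fit (value 46) ; 32 remain.
All 10 nurse-hours of Psych fit (value 30) ; 22 remain.
All 18 nurse-hours of Burn fit (value 46) ; 4 remain.
Only 4 nurse-hours remain; take 4/8 of Cardio for value 11×4/8 = 5.5.
Total value = 185.5.

185.5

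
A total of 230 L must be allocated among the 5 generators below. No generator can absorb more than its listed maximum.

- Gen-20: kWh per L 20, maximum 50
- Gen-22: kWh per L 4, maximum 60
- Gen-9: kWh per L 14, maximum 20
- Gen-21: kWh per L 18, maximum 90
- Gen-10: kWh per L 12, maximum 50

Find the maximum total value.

3580

Order the generators by kWh per L: Gen-20 20 > Gen-21 18 > Gen-9 14 > Gen-10 12 > Gen-22 4.
Gen-20 takes 50 to reach its cap of 50 ; 180 left.
Gen-21: +90 to 90 (cap) ; 90 left.
Gen-9 takes 20 to reach its cap of 20 ; 70 left.
Gen-10: +50 to 50 (cap) ; 20 left.
Gen-22: +20 (room for 60) → 20. Pool exhausted.
Total = 20×50 + 4×20 + 14×20 + 18×90 + 12×50 = 3580.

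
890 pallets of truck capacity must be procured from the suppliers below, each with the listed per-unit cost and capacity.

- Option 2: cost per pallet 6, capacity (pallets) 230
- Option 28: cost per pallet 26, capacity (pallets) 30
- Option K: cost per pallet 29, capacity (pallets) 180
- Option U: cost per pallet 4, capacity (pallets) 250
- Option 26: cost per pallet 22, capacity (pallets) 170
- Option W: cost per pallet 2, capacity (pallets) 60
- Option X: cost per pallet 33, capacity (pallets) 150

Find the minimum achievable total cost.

11370

Cheapest first:
Option W at 2: take all 60 pallets — 830 still needed.
Take 250 from Option U at 4 — need 580 more.
Option 2 at 6: take all 230 pallets — 350 still needed.
Take 170 from Option 26 at 22 — need 180 more.
Take 30 from Option 28 at 26 — need 150 more.
Option K (29): take the remaining 150 — done.
Option X: unused.
Cost = 60×2 + 250×4 + 230×6 + 170×22 + 30×26 + 150×29 = 11370.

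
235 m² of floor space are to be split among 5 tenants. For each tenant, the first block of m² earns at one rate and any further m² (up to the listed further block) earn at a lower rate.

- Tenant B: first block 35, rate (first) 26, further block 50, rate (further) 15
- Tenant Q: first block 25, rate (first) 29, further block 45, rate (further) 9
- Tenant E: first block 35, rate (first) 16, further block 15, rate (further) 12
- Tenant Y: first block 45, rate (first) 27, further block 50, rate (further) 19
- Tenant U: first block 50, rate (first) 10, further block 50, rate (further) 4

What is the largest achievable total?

Rank every tier by rate: Tenant Q/tier1 29 > Tenant Y/tier1 27 > Tenant B/tier1 26 > Tenant Y/tier2 19 > Tenant E/tier1 16 > Tenant B/tier2 15 > Tenant E/tier2 12 > Tenant U/tier1 10 > Tenant Q/tier2 9 > Tenant U/tier2 4.
Tenant Q tier1 at 29: fill all 25 → 210 left.
Tenant Y/tier1 (27): +45 → 165 left.
Fill Tenant B tier1 block (35 at 26) → 130 left.
Tenant Y tier2 at 19: fill all 50 → 80 left.
Tenant E/tier1 (16): +35 → 45 left.
45 remain; put them into Tenant B tier2 at 15.
Total = 29×25 + 27×45 + 26×35 + 19×50 + 16×35 + 15×45 = 5035.

5035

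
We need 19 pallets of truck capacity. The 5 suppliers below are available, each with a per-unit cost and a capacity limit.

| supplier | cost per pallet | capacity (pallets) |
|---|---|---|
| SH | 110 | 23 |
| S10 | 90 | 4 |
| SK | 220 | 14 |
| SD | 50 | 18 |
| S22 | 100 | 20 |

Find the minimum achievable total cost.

Use suppliers in increasing cost order.
Take 18 from SD at 50 → need 1 more.
S10 at 90: take 1 of its 4 → requirement met.
S22, SH, SK: unused.
Cost = 18×50 + 1×90 = 990.

990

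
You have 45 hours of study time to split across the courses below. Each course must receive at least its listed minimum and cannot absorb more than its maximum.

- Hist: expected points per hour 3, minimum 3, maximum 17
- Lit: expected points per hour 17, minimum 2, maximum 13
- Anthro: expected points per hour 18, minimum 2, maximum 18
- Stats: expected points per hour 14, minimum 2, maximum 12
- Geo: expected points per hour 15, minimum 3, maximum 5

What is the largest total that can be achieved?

Meeting every minimum uses 3+2+2+2+3 = 12 hours, leaving 33.
Rank by expected points per hour: Anthro 18 > Lit 17 > Geo 15 > Stats 14 > Hist 3.
Anthro: +16 to 18 (cap) ; 17 left.
Give Lit 11 more to hit its cap of 13 ; 6 left.
Geo takes 2 more to reach its cap of 5 ; 4 left.
Stats: +4 (room for 10) → 6. Pool exhausted.
Total = 3×3 + 17×13 + 18×18 + 14×6 + 15×5 = 713.

713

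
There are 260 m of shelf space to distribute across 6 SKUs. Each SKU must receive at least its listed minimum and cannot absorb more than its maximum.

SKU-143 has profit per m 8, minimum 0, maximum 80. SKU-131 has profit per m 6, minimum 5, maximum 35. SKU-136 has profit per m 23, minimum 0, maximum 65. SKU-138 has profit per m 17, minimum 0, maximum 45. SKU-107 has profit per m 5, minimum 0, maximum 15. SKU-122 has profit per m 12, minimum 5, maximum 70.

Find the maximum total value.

Meeting every minimum uses 0+5+0+0+0+5 = 10 m, leaving 250.
Rank by profit per m: SKU-136 23 > SKU-138 17 > SKU-122 12 > SKU-143 8 > SKU-131 6 > SKU-107 5.
Give SKU-136 65 more to hit its cap of 65 ; 185 left.
Give SKU-138 45 more to hit its cap of 45 ; 140 left.
Give SKU-122 65 more to hit its cap of 70 ; 75 left.
SKU-143: +75 (room for 80) → 75. Pool exhausted.
Total = 8×75 + 6×5 + 23×65 + 17×45 + 12×70 = 3730.

3730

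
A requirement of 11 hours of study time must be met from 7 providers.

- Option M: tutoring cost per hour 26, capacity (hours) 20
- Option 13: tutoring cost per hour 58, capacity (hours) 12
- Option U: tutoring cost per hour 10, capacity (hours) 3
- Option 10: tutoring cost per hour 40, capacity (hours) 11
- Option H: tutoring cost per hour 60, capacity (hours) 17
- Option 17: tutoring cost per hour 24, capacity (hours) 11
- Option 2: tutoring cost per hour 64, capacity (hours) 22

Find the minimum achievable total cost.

222

Fill from the cheapest provider first.
Option U (10): use full 3 — 8 hours to go.
Option 17 at 24: take 8 of its 11 — requirement met.
Option M, Option 10, Option 13, Option H, Option 2: unused.
Cost = 3×10 + 8×24 = 222.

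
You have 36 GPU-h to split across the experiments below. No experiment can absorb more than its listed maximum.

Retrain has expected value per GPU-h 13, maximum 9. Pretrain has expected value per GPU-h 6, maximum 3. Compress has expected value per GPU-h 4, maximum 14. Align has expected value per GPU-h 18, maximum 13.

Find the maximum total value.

Rank by expected value per GPU-h: Align 18 > Retrain 13 > Pretrain 6 > Compress 4.
Align: +13 to 13 (cap) ; 23 left.
Retrain: +9 to 9 (cap) ; 14 left.
Give Pretrain 3 to hit its cap of 3 ; 11 left.
Compress has room for 14 but only 11 remain, so it gets 11.
Total = 13×9 + 6×3 + 4×11 + 18×13 = 413.

413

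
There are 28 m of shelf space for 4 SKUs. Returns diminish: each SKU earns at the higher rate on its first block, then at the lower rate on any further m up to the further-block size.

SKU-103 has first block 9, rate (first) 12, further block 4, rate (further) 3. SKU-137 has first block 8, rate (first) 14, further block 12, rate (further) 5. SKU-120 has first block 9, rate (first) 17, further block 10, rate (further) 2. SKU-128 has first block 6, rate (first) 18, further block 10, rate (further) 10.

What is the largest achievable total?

433

Order all 8 blocks by rate: SKU-128/T1 18 > SKU-120/T1 17 > SKU-137/T1 14 > SKU-103/T1 12 > SKU-128/T2 10 > SKU-137/T2 5 > SKU-103/T2 3 > SKU-120/T2 2.
SKU-128/T1 (18): +6 — 22 left.
Fill SKU-120 T1 block (9 at 17) — 13 left.
Fill SKU-137 T1 block (8 at 14) — 5 left.
5 remain; put them into SKU-103 T1 at 12.
Total = 18×6 + 17×9 + 14×8 + 12×5 = 433.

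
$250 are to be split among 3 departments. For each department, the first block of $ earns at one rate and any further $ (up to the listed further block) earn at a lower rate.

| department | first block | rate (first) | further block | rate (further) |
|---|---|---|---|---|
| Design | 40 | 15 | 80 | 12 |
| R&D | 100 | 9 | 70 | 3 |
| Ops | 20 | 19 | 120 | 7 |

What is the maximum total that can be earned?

2910

Order all 6 blocks by rate: Ops/tier1 19 > Design/tier1 15 > Design/tier2 12 > R&D/tier1 9 > Ops/tier2 7 > R&D/tier2 3.
Ops/tier1 (19): +20 — 230 left.
Design tier1 at 15: fill all 40 — 190 left.
Design/tier2 (12): +80 — 110 left.
R&D/tier1 (9): +100 — 10 left.
Ops/tier2: +10 of 120 at 7; pool empty.
Total = 19×20 + 15×40 + 12×80 + 9×100 + 7×10 = 2910.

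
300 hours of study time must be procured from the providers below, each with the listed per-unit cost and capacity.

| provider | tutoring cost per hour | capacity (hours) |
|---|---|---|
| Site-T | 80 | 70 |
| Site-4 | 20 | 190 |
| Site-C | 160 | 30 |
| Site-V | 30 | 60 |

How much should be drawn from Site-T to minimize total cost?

Cheapest first:
Take 190 from Site-4 at 20 — need 110 more.
Take 60 from Site-V at 30 — need 50 more.
Site-T at 80: take 50 of its 70 — requirement met.
Site-C: unused.

50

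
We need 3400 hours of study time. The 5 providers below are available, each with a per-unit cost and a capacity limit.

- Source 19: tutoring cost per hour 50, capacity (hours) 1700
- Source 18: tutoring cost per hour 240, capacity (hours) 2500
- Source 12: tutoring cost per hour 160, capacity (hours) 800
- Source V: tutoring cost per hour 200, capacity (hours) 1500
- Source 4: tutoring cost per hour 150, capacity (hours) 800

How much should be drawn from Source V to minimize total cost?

100

Use providers in increasing cost order.
Take 1700 from Source 19 at 50 → need 1700 more.
Source 4 (150): use full 800 → 900 hours to go.
Take 800 from Source 12 at 160 → need 100 more.
Source V (200): take the remaining 100 → done.
Source 18: unused.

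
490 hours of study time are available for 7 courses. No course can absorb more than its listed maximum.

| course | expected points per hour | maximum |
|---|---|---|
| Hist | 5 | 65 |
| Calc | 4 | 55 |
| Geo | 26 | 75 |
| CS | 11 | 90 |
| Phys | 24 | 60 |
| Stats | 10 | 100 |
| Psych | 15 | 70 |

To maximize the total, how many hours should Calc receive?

Order the courses by expected points per hour: Geo 26 > Phys 24 > Psych 15 > CS 11 > Stats 10 > Hist 5 > Calc 4.
Geo takes 75 to reach its cap of 75 — 415 left.
Give Phys 60 to hit its cap of 60 — 355 left.
Psych takes 70 to reach its cap of 70 — 285 left.
CS takes 90 to reach its cap of 90 — 195 left.
Give Stats 100 to hit its cap of 100 — 95 left.
Hist: +65 to 65 (cap) — 30 left.
Calc has room for 55 but only 30 remain, so it gets 30.

30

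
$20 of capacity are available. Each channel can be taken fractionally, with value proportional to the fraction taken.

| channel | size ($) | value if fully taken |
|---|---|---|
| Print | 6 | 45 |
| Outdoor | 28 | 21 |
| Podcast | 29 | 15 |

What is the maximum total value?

Sort by value density: Print 45/6≈7.5, Outdoor 21/28≈0.75, Podcast 15/29≈0.517.
Print: take in full, 6 $ for value 45 → 14 left.
Only 14 $ remain; take 14/28 of Outdoor for value 21×14/28 = 10.5.
Total value = 55.5.

55.5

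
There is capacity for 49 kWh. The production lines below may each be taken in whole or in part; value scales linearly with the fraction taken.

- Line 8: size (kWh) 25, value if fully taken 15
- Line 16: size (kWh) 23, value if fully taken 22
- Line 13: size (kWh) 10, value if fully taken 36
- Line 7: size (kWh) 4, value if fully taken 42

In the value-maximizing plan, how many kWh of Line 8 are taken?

12

Sort by value density: Line 7 42/4≈10.5, Line 13 36/10≈3.6, Line 16 22/23≈0.957, Line 8 15/25≈0.6.
Take all of Line 7 (4 kWh, value 42) ; 45 kWh left.
All 10 kWh of Line 13 fit (value 36) ; 35 remain.
All 23 kWh of Line 16 fit (value 22) ; 12 remain.
Only 12 kWh remain; take 12/25 of Line 8 for value 15×12/25 = 7.2.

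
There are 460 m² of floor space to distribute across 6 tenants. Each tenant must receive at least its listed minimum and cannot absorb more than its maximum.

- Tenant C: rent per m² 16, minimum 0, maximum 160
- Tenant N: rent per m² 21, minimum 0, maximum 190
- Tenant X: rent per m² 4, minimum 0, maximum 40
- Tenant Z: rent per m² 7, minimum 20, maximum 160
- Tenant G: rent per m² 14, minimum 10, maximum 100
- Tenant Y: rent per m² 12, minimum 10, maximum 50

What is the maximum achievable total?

Meeting every minimum uses 0+0+0+20+10+10 = 40 m², leaving 420.
Highest rent per m² first: Tenant N 21 > Tenant C 16 > Tenant G 14 > Tenant Y 12 > Tenant Z 7 > Tenant X 4.
Tenant N takes 190 more to reach its cap of 190 — 230 left.
Give Tenant C 160 more to hit its cap of 160 — 70 left.
Tenant G has room for 90 more but only 70 remain, so it gets 80.
Total = 16×160 + 21×190 + 7×20 + 14×80 + 12×10 = 7930.

7930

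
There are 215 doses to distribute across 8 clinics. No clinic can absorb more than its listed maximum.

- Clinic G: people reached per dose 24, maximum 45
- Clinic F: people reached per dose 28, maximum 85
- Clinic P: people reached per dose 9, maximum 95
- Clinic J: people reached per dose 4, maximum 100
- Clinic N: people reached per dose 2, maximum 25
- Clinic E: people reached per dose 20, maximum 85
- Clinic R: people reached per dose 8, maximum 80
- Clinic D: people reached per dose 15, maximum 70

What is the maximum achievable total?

5160

Highest people reached per dose first: Clinic F 28 > Clinic G 24 > Clinic E 20 > Clinic D 15 > Clinic P 9 > Clinic R 8 > Clinic J 4 > Clinic N 2.
Give Clinic F 85 to hit its cap of 85 → 130 left.
Clinic G takes 45 to reach its cap of 45 → 85 left.
Give Clinic E 85 to hit its cap of 85 → 0 left.
Total = 24×45 + 28×85 + 20×85 = 5160.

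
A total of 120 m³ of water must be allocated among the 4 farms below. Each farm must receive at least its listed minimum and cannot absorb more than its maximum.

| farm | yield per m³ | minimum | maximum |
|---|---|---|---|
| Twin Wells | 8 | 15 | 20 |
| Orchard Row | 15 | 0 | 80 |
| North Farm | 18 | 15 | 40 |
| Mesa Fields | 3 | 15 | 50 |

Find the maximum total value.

1635

Meeting every minimum uses 15+0+15+15 = 45 m³, leaving 75.
Highest yield per m³ first: North Farm 18 > Orchard Row 15 > Twin Wells 8 > Mesa Fields 3.
North Farm takes 25 more to reach its cap of 40 ; 50 left.
Orchard Row: +50 (room for 80) → 50. Pool exhausted.
Total = 8×15 + 15×50 + 18×40 + 3×15 = 1635.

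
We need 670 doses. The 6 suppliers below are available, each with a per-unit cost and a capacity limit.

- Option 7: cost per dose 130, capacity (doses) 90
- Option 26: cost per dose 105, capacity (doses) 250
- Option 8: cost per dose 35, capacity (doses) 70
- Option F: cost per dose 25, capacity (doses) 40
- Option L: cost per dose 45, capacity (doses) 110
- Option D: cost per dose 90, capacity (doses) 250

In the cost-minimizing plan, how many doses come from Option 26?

Fill from the cheapest supplier first.
Option F at 25: take all 40 doses ; 630 still needed.
Option 8 at 35: take all 70 doses ; 560 still needed.
Option L at 45: take all 110 doses ; 450 still needed.
Take 250 from Option D at 90 ; need 200 more.
Option 26 at 105: take 200 of its 250 ; requirement met.
Option 7: unused.

200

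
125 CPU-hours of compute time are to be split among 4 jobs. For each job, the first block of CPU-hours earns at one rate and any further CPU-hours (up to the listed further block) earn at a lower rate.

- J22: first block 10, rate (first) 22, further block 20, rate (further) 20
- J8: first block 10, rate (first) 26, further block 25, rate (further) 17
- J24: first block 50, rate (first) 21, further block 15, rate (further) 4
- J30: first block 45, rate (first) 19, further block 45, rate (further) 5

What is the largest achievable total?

2595

Rank every tier by rate: J8/first 26 > J22/first 22 > J24/first 21 > J22/second 20 > J30/first 19 > J8/second 17 > J30/second 5 > J24/second 4.
Fill J8 first block (10 at 26) ; 115 left.
J22/first (22): +10 ; 105 left.
J24 first at 21: fill all 50 ; 55 left.
Fill J22 second block (20 at 20) ; 35 left.
35 remain; put them into J30 first at 19.
Total = 26×10 + 22×10 + 21×50 + 20×20 + 19×35 = 2595.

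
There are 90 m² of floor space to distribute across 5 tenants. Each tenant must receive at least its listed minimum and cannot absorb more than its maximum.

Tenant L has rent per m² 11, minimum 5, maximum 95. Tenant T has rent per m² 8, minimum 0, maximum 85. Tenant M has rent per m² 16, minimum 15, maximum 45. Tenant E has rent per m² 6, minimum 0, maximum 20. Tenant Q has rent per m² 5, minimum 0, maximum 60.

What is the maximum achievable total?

1215

Meeting every minimum uses 5+0+15+0+0 = 20 m², leaving 70.
Order the tenants by rent per m²: Tenant M 16 > Tenant L 11 > Tenant T 8 > Tenant E 6 > Tenant Q 5.
Tenant M takes 30 more to reach its cap of 45 → 40 left.
Only 40 left; Tenant L takes them to reach 45.
Total = 11×45 + 16×45 = 1215.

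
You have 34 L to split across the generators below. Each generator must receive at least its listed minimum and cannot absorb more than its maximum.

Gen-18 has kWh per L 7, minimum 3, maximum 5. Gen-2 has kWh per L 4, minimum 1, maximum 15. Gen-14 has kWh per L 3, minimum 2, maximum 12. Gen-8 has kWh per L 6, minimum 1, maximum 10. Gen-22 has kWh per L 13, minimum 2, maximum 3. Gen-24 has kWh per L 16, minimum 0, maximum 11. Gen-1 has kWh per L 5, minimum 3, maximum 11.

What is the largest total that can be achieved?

Meeting every minimum uses 3+1+2+1+2+0+3 = 12 L, leaving 22.
Rank by kWh per L: Gen-24 16 > Gen-22 13 > Gen-18 7 > Gen-8 6 > Gen-1 5 > Gen-2 4 > Gen-14 3.
Gen-24 takes 11 more to reach its cap of 11 → 11 left.
Give Gen-22 1 more to hit its cap of 3 → 10 left.
Gen-18: +2 to 5 (cap) → 8 left.
Only 8 left; Gen-8 takes them to reach 9.
Total = 7×5 + 4×1 + 3×2 + 6×9 + 13×3 + 16×11 + 5×3 = 329.

329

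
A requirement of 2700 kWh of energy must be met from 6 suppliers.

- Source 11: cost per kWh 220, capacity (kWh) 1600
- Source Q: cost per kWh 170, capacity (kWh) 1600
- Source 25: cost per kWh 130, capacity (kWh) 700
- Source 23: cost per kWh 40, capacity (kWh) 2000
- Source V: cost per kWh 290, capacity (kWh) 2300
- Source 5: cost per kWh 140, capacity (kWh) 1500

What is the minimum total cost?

Fill from the cheapest supplier first.
Source 23 (40): use full 2000 → 700 kWh to go.
Source 25 (130): use full 700 → 0 kWh to go.
Source 5, Source Q, Source 11, Source V: unused.
Cost = 2000×40 + 700×130 = 171000.

171000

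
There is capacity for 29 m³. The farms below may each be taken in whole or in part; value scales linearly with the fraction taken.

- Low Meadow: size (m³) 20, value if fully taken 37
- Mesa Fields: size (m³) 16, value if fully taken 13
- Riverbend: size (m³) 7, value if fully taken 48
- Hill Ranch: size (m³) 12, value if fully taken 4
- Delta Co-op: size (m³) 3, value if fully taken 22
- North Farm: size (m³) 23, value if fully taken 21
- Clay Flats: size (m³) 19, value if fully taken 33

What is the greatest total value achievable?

105.15

Sort by value density: Delta Co-op 22/3≈7.33, Riverbend 48/7≈6.86, Low Meadow 37/20≈1.85, Clay Flats 33/19≈1.74, North Farm 21/23≈0.913, Mesa Fields 13/16≈0.812, Hill Ranch 4/12≈0.333.
All 3 m³ of Delta Co-op fit (value 22) ; 26 remain.
Riverbend: take in full, 7 m³ for value 48 ; 19 left.
19 m³ left: a 19/20 share of Low Meadow gives 37×19/20 = 35.15.
Total value = 105.15.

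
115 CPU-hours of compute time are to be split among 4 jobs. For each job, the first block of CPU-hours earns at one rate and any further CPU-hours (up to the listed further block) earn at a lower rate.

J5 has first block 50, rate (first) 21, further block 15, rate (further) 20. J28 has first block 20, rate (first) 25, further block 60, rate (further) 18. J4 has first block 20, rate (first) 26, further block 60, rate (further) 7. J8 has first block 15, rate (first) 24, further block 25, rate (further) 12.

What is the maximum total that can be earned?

2630

Rank every tier by rate: J4/T1 26 > J28/T1 25 > J8/T1 24 > J5/T1 21 > J5/T2 20 > J28/T2 18 > J8/T2 12 > J4/T2 7.
J4 T1 at 26: fill all 20 ; 95 left.
J28 T1 at 25: fill all 20 ; 75 left.
Fill J8 T1 block (15 at 24) ; 60 left.
J5/T1 (21): +50 ; 10 left.
10 remain; put them into J5 T2 at 20.
Total = 26×20 + 25×20 + 24×15 + 21×50 + 20×10 = 2630.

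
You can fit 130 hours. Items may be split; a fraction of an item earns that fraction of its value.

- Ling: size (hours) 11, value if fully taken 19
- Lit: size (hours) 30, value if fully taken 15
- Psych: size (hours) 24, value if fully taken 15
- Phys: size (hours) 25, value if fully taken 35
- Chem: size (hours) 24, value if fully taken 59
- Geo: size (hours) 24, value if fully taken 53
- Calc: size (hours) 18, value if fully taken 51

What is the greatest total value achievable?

Sort by value density: Calc 51/18≈2.83, Chem 59/24≈2.46, Geo 53/24≈2.21, Ling 19/11≈1.73, Phys 35/25≈1.4, Psych 15/24≈0.625, Lit 15/30≈0.5.
Calc: take in full, 18 hours for value 51 → 112 left.
Take all of Chem (24 hours, value 59) → 88 hours left.
Take all of Geo (24 hours, value 53) → 64 hours left.
Ling: take in full, 11 hours for value 19 → 53 left.
All 25 hours of Phys fit (value 35) → 28 remain.
Take all of Psych (24 hours, value 15) → 4 hours left.
Only 4 hours remain; take 4/30 of Lit for value 15×4/30 = 2.
Total value = 234.

234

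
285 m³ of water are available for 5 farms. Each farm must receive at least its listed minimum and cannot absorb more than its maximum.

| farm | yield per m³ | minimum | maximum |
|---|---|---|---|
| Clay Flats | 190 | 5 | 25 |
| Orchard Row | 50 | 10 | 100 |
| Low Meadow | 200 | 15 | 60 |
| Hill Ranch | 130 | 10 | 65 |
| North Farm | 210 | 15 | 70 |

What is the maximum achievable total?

43150

Meeting every minimum uses 5+10+15+10+15 = 55 m³, leaving 230.
Highest yield per m³ first: North Farm 210 > Low Meadow 200 > Clay Flats 190 > Hill Ranch 130 > Orchard Row 50.
North Farm takes 55 more to reach its cap of 70 — 175 left.
Low Meadow takes 45 more to reach its cap of 60 — 130 left.
Clay Flats takes 20 more to reach its cap of 25 — 110 left.
Hill Ranch takes 55 more to reach its cap of 65 — 55 left.
Only 55 left; Orchard Row takes them to reach 65.
Total = 190×25 + 50×65 + 200×60 + 130×65 + 210×70 = 43150.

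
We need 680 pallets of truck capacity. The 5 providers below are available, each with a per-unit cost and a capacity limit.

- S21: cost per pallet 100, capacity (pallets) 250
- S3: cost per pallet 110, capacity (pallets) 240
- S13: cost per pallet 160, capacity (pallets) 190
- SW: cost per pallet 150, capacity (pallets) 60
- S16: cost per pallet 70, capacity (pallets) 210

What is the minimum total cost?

63900

Fill from the cheapest provider first.
S16 (70): use full 210 → 470 pallets to go.
S21 at 100: take all 250 pallets → 220 still needed.
S3 at 110: take 220 of its 240 → requirement met.
SW, S13: unused.
Cost = 210×70 + 250×100 + 220×110 = 63900.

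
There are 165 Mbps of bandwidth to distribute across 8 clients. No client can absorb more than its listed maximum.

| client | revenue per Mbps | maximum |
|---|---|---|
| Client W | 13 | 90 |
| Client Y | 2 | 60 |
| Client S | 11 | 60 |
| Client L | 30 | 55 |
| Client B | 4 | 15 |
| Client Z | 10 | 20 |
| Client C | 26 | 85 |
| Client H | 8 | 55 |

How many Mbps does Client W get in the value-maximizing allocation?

25

Highest revenue per Mbps first: Client L 30 > Client C 26 > Client W 13 > Client S 11 > Client Z 10 > Client H 8 > Client B 4 > Client Y 2.
Client L takes 55 to reach its cap of 55 ; 110 left.
Client C takes 85 to reach its cap of 85 ; 25 left.
Client W: +25 (room for 90) → 25. Pool exhausted.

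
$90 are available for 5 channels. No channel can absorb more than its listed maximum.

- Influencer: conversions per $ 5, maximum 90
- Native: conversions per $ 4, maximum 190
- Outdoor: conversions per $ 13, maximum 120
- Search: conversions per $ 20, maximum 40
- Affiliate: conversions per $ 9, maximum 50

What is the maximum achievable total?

1450

Highest conversions per $ first: Search 20 > Outdoor 13 > Affiliate 9 > Influencer 5 > Native 4.
Search takes 40 to reach its cap of 40 → 50 left.
Outdoor: +50 (room for 120) → 50. Pool exhausted.
Total = 13×50 + 20×40 = 1450.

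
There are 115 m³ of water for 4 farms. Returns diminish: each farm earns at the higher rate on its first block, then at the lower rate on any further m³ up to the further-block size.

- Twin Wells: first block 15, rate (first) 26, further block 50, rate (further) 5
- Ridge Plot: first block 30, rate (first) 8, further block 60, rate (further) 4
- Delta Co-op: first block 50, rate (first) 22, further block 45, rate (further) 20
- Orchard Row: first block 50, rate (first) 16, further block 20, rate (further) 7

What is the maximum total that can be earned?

2470

Treat each block as its own option and order by rate: Twin Wells/first 26 > Delta Co-op/first 22 > Delta Co-op/second 20 > Orchard Row/first 16 > Ridge Plot/first 8 > Orchard Row/second 7 > Twin Wells/second 5 > Ridge Plot/second 4.
Fill Twin Wells first block (15 at 26) — 100 left.
Delta Co-op/first (22): +50 — 50 left.
Delta Co-op second at 20: fill all 45 — 5 left.
Orchard Row/first: +5 of 50 at 16; pool empty.
Total = 26×15 + 22×50 + 20×45 + 16×5 = 2470.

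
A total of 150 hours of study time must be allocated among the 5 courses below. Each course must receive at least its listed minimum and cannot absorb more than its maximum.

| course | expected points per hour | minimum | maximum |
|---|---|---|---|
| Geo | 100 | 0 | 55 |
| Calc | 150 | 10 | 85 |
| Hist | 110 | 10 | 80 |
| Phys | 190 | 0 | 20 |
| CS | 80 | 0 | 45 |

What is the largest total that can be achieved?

21500

Meeting every minimum uses 0+10+10+0+0 = 20 hours, leaving 130.
Highest expected points per hour first: Phys 190 > Calc 150 > Hist 110 > Geo 100 > CS 80.
Phys: +20 to 20 (cap) → 110 left.
Calc takes 75 more to reach its cap of 85 → 35 left.
Hist: +35 (room for 70) → 45. Pool exhausted.
Total = 150×85 + 110×45 + 190×20 = 21500.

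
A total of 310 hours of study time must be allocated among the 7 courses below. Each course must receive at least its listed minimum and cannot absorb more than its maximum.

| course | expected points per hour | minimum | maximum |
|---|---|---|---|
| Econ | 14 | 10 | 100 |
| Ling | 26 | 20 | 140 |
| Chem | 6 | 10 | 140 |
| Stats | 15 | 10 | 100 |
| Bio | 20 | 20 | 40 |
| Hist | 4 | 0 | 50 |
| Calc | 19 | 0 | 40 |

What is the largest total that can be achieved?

6450

Meeting every minimum uses 10+20+10+10+20+0+0 = 70 hours, leaving 240.
Highest expected points per hour first: Ling 26 > Bio 20 > Calc 19 > Stats 15 > Econ 14 > Chem 6 > Hist 4.
Give Ling 120 more to hit its cap of 140 — 120 left.
Bio: +20 to 40 (cap) — 100 left.
Calc: +40 to 40 (cap) — 60 left.
Stats: +60 (room for 90) → 70. Pool exhausted.
Total = 14×10 + 26×140 + 6×10 + 15×70 + 20×40 + 19×40 = 6450.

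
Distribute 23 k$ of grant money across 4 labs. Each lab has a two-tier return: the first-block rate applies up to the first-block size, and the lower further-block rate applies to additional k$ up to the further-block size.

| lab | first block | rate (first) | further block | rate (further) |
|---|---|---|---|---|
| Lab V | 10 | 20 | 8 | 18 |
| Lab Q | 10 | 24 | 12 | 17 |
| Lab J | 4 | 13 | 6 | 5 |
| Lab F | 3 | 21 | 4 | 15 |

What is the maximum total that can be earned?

Order all 8 blocks by rate: Lab Q/first 24 > Lab F/first 21 > Lab V/first 20 > Lab V/second 18 > Lab Q/second 17 > Lab F/second 15 > Lab J/first 13 > Lab J/second 5.
Fill Lab Q first block (10 at 24) → 13 left.
Lab F/first (21): +3 → 10 left.
Lab V/first (20): +10 → 0 left.
Total = 24×10 + 21×3 + 20×10 = 503.

503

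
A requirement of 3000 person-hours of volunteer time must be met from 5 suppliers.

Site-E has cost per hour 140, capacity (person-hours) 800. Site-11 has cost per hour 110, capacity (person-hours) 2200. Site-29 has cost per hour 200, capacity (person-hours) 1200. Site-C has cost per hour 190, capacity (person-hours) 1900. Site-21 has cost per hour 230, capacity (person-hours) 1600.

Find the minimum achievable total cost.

Cheapest first:
Take 2200 from Site-11 at 110 → need 800 more.
Site-E at 140: take all 800 person-hours → 0 still needed.
Site-C, Site-29, Site-21: unused.
Cost = 2200×110 + 800×140 = 354000.

354000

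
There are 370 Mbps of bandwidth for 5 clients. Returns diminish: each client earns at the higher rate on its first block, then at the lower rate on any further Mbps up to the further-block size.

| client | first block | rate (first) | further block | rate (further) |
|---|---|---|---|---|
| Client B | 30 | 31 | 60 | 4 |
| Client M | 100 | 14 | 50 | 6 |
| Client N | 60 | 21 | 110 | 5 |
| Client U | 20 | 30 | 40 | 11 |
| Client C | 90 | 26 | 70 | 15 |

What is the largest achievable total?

7580

Treat each block as its own option and order by rate: Client B/tier1 31 > Client U/tier1 30 > Client C/tier1 26 > Client N/tier1 21 > Client C/tier2 15 > Client M/tier1 14 > Client U/tier2 11 > Client M/tier2 6 > Client N/tier2 5 > Client B/tier2 4.
Client B tier1 at 31: fill all 30 ; 340 left.
Fill Client U tier1 block (20 at 30) ; 320 left.
Fill Client C tier1 block (90 at 26) ; 230 left.
Client N/tier1 (21): +60 ; 170 left.
Client C/tier2 (15): +70 ; 100 left.
Fill Client M tier1 block (100 at 14) ; 0 left.
Total = 31×30 + 30×20 + 26×90 + 21×60 + 15×70 + 14×100 = 7580.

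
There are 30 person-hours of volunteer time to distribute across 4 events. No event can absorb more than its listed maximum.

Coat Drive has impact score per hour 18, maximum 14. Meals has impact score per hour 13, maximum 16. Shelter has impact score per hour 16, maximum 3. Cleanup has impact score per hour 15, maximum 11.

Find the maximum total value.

491

Order the events by impact score per hour: Coat Drive 18 > Shelter 16 > Cleanup 15 > Meals 13.
Coat Drive: +14 to 14 (cap) — 16 left.
Give Shelter 3 to hit its cap of 3 — 13 left.
Give Cleanup 11 to hit its cap of 11 — 2 left.
Only 2 left; Meals takes them to reach 2.
Total = 18×14 + 13×2 + 16×3 + 15×11 = 491.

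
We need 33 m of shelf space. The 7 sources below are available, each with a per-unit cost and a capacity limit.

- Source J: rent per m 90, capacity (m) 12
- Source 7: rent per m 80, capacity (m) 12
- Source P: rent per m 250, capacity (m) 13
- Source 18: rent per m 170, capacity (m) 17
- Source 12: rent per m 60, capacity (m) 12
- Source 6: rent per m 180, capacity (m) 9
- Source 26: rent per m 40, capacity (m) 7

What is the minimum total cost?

Cheapest first:
Take 7 from Source 26 at 40 — need 26 more.
Source 12 (60): use full 12 — 14 m to go.
Take 12 from Source 7 at 80 — need 2 more.
Source J at 90: take 2 of its 12 — requirement met.
Source 18, Source 6, Source P: unused.
Cost = 7×40 + 12×60 + 12×80 + 2×90 = 2140.

2140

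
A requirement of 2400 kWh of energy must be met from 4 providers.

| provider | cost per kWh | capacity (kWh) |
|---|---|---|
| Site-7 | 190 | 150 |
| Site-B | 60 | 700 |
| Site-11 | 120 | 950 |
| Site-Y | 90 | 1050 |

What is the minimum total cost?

Cheapest first:
Take 700 from Site-B at 60 → need 1700 more.
Take 1050 from Site-Y at 90 → need 650 more.
Take 650 from Site-11 at 120 to finish.
Site-7: unused.
Cost = 700×60 + 1050×90 + 650×120 = 214500.

214500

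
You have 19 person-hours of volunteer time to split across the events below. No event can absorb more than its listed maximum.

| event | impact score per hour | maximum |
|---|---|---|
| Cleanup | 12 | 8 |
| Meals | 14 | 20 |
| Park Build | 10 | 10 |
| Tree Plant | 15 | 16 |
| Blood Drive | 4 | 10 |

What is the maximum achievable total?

Order the events by impact score per hour: Tree Plant 15 > Meals 14 > Cleanup 12 > Park Build 10 > Blood Drive 4.
Give Tree Plant 16 to hit its cap of 16 → 3 left.
Meals: +3 (room for 20) → 3. Pool exhausted.
Total = 14×3 + 15×16 = 282.

282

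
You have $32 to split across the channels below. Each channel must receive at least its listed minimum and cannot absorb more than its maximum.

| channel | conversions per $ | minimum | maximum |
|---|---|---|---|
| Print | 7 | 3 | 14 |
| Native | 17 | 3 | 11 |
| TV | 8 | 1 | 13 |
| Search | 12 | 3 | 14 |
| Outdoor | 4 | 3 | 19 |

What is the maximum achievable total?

396

Meeting every minimum uses 3+3+1+3+3 = 13 $, leaving 19.
Order the channels by conversions per $: Native 17 > Search 12 > TV 8 > Print 7 > Outdoor 4.
Native: +8 to 11 (cap) — 11 left.
Search takes 11 more to reach its cap of 14 — 0 left.
Total = 7×3 + 17×11 + 8×1 + 12×14 + 4×3 = 396.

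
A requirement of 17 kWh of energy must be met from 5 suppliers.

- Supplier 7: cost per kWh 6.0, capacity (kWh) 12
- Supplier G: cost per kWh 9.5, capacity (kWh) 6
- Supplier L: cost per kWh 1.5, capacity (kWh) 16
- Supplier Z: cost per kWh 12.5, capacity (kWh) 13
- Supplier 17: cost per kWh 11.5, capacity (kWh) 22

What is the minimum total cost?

Use suppliers in increasing cost order.
Supplier L at 1.5: take all 16 kWh — 1 still needed.
Take 1 from Supplier 7 at 6.0 to finish.
Supplier G, Supplier 17, Supplier Z: unused.
Cost = 16×1.5 + 1×6.0 = 30.

30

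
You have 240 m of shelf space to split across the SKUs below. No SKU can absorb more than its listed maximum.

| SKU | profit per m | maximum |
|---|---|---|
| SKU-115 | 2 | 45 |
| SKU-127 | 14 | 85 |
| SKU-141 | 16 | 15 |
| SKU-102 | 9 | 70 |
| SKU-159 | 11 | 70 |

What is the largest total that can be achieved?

2830

Highest profit per m first: SKU-141 16 > SKU-127 14 > SKU-159 11 > SKU-102 9 > SKU-115 2.
Give SKU-141 15 to hit its cap of 15 ; 225 left.
Give SKU-127 85 to hit its cap of 85 ; 140 left.
Give SKU-159 70 to hit its cap of 70 ; 70 left.
SKU-102 takes 70 to reach its cap of 70 ; 0 left.
Total = 14×85 + 16×15 + 9×70 + 11×70 = 2830.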